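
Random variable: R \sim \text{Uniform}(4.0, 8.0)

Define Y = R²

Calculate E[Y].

Using E[X²] = Var(X) + (E[X])²:
E[R] = 6
Var(R) = (8 - 4)^2/12 = 1.3333333
E[R²] = 1.3333333 + 6² = 1.3333333 + 36 = 37.333333

37.333333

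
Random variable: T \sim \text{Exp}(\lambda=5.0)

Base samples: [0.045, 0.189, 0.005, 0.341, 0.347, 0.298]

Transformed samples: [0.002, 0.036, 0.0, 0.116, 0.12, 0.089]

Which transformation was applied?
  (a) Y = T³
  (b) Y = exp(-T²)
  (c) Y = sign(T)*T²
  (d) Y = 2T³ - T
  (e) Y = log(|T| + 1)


Checking option (c) Y = sign(T)*T²:
  T = 0.045 -> Y = 0.002 ✓
  T = 0.189 -> Y = 0.036 ✓
  T = 0.005 -> Y = 0.0 ✓
All samples match this transformation.

(c) sign(T)*T²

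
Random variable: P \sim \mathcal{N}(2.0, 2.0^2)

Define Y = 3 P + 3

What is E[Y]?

For Y = 3P + 3:
E[Y] = 3 * E[P] + 3
E[P] = 2.0 = 2
E[Y] = 3 * 2 + 3 = 9

9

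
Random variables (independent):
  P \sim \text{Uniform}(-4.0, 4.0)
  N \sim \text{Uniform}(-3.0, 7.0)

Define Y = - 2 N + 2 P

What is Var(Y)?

For independent RVs: Var(aX + bY) = a²Var(X) + b²Var(Y)
Var(P) = 5.3333333
Var(N) = 8.3333333
Var(Y) = 2²*5.3333333 + (-2)²*8.3333333
= 4*5.3333333 + 4*8.3333333 = 54.666667

54.666667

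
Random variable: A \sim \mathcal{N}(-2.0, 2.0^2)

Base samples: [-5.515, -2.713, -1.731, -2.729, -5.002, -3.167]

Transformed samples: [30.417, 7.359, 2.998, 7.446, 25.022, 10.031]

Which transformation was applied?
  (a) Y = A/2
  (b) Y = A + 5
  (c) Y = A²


Checking option (c) Y = A²:
  A = -5.515 -> Y = 30.417 ✓
  A = -2.713 -> Y = 7.359 ✓
  A = -1.731 -> Y = 2.998 ✓
All samples match this transformation.

(c) A²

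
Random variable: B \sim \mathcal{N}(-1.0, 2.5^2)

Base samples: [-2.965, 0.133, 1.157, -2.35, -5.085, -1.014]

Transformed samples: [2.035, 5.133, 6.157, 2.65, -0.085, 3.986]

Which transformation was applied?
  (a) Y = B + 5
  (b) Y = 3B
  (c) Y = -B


Checking option (a) Y = B + 5:
  B = -2.965 -> Y = 2.035 ✓
  B = 0.133 -> Y = 5.133 ✓
  B = 1.157 -> Y = 6.157 ✓
All samples match this transformation.

(a) B + 5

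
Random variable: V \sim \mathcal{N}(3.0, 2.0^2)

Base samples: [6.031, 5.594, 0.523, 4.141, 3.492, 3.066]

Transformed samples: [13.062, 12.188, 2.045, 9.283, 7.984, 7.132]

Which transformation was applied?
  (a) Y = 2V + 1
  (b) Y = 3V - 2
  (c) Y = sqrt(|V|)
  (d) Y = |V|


Checking option (a) Y = 2V + 1:
  V = 6.031 -> Y = 13.062 ✓
  V = 5.594 -> Y = 12.188 ✓
  V = 0.523 -> Y = 2.045 ✓
All samples match this transformation.

(a) 2V + 1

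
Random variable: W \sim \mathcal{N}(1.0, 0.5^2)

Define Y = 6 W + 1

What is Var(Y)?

For Y = aW + b: Var(Y) = a² * Var(W)
Var(W) = 0.5^2 = 0.25
Var(Y) = 6² * 0.25 = 36 * 0.25 = 9

9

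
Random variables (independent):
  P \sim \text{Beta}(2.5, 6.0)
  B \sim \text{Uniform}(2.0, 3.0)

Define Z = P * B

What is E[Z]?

For independent RVs: E[XY] = E[X]*E[Y]
E[P] = 0.29411765
E[B] = 2.5
E[Z] = 0.29411765 * 2.5 = 0.73529412

0.73529412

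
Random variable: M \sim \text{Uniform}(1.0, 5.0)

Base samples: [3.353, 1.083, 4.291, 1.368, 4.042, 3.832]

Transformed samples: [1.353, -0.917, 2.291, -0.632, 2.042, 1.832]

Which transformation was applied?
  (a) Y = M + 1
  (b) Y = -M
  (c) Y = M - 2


Checking option (c) Y = M - 2:
  M = 3.353 -> Y = 1.353 ✓
  M = 1.083 -> Y = -0.917 ✓
  M = 4.291 -> Y = 2.291 ✓
All samples match this transformation.

(c) M - 2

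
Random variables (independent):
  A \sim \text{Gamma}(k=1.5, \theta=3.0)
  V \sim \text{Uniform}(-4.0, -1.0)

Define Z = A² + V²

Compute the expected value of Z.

E[Z] = E[A²] + E[V²]
E[A²] = Var(A) + E[A]² = 13.5 + 20.25 = 33.75
E[V²] = Var(V) + E[V]² = 0.75 + 6.25 = 7
E[Z] = 33.75 + 7 = 40.75

40.75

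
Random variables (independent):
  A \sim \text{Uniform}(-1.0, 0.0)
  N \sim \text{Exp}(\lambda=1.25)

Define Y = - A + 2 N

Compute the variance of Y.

For independent RVs: Var(aX + bY) = a²Var(X) + b²Var(Y)
Var(A) = 0.083333333
Var(N) = 0.64
Var(Y) = (-1)²*0.083333333 + 2²*0.64
= 1*0.083333333 + 4*0.64 = 2.6433333

2.6433333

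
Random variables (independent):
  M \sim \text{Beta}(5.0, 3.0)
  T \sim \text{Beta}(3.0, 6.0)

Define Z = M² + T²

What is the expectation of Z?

E[Z] = E[M²] + E[T²]
E[M²] = Var(M) + E[M]² = 0.026041667 + 0.390625 = 0.41666667
E[T²] = Var(T) + E[T]² = 0.022222222 + 0.11111111 = 0.13333333
E[Z] = 0.41666667 + 0.13333333 = 0.55

0.55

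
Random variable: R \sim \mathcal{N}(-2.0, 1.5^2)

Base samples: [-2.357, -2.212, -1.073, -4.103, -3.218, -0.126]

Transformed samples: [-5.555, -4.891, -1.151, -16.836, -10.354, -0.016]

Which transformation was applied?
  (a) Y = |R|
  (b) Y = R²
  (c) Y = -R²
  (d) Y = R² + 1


Checking option (c) Y = -R²:
  R = -2.357 -> Y = -5.555 ✓
  R = -2.212 -> Y = -4.891 ✓
  R = -1.073 -> Y = -1.151 ✓
All samples match this transformation.

(c) -R²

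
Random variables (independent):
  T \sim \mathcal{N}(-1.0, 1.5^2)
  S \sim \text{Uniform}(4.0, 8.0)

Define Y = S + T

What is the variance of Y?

For independent RVs: Var(aX + bY) = a²Var(X) + b²Var(Y)
Var(T) = 2.25
Var(S) = 1.3333333
Var(Y) = 1²*2.25 + 1²*1.3333333
= 1*2.25 + 1*1.3333333 = 3.5833333

3.5833333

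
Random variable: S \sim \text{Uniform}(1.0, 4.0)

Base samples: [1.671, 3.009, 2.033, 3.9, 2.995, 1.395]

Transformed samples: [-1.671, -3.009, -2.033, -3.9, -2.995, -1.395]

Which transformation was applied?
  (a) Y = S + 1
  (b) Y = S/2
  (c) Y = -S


Checking option (c) Y = -S:
  S = 1.671 -> Y = -1.671 ✓
  S = 3.009 -> Y = -3.009 ✓
  S = 2.033 -> Y = -2.033 ✓
All samples match this transformation.

(c) -S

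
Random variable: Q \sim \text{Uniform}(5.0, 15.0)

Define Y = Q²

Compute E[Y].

Using E[X²] = Var(X) + (E[X])²:
E[Q] = 10
Var(Q) = (15 - 5)^2/12 = 8.3333333
E[Q²] = 8.3333333 + 10² = 8.3333333 + 100 = 108.33333

108.33333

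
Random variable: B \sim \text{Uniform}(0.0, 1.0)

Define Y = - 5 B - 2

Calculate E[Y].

For Y = -5B - 2:
E[Y] = -5 * E[B] - 2
E[B] = (0 + 1)/2 = 0.5
E[Y] = -5 * 0.5 - 2 = -4.5

-4.5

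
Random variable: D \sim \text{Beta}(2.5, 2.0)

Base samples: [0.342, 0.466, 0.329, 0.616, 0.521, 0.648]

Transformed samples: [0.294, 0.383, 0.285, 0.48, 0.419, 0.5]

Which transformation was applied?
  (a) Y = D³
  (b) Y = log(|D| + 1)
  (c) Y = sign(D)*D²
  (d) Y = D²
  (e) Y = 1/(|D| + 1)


Checking option (b) Y = log(|D| + 1):
  D = 0.342 -> Y = 0.294 ✓
  D = 0.466 -> Y = 0.383 ✓
  D = 0.329 -> Y = 0.285 ✓
All samples match this transformation.

(b) log(|D| + 1)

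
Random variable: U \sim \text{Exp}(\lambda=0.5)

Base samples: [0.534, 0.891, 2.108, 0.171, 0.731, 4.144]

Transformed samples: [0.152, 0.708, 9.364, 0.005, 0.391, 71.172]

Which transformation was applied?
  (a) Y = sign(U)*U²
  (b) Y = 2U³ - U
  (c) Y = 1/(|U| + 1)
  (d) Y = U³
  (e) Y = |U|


Checking option (d) Y = U³:
  U = 0.534 -> Y = 0.152 ✓
  U = 0.891 -> Y = 0.708 ✓
  U = 2.108 -> Y = 9.364 ✓
All samples match this transformation.

(d) U³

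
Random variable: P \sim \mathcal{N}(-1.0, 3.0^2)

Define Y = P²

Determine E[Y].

E[P²] = Var(P) + (E[P])² = 9 + 1 = 10

10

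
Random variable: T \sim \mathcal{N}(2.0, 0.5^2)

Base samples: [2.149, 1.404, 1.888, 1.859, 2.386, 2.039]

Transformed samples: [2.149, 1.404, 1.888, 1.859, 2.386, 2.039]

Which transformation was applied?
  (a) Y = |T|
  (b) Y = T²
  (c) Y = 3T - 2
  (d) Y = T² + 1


Checking option (a) Y = |T|:
  T = 2.149 -> Y = 2.149 ✓
  T = 1.404 -> Y = 1.404 ✓
  T = 1.888 -> Y = 1.888 ✓
All samples match this transformation.

(a) |T|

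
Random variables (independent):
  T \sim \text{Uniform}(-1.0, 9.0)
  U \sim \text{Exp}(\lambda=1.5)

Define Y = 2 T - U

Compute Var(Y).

For independent RVs: Var(aX + bY) = a²Var(X) + b²Var(Y)
Var(T) = 8.3333333
Var(U) = 0.44444444
Var(Y) = 2²*8.3333333 + (-1)²*0.44444444
= 4*8.3333333 + 1*0.44444444 = 33.777778

33.777778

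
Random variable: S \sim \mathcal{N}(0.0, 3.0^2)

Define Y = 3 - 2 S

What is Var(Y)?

For Y = aS + b: Var(Y) = a² * Var(S)
Var(S) = 3.0^2 = 9
Var(Y) = (-2)² * 9 = 4 * 9 = 36

36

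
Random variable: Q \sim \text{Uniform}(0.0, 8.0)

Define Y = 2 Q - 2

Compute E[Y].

For Y = 2Q - 2:
E[Y] = 2 * E[Q] - 2
E[Q] = (0 + 8)/2 = 4
E[Y] = 2 * 4 - 2 = 6

6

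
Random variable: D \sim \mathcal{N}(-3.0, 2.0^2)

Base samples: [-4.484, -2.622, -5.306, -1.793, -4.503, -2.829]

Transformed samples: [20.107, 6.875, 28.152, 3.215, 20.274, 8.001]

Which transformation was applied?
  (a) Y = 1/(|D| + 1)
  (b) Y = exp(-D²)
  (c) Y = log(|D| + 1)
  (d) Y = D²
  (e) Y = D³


Checking option (d) Y = D²:
  D = -4.484 -> Y = 20.107 ✓
  D = -2.622 -> Y = 6.875 ✓
  D = -5.306 -> Y = 28.152 ✓
All samples match this transformation.

(d) D²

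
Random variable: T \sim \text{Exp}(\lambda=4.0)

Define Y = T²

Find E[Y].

E[T²] = Var(T) + (E[T])² = 0.0625 + 0.0625 = 0.125

0.125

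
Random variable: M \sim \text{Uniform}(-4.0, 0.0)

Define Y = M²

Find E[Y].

Using E[X²] = Var(X) + (E[X])²:
E[M] = -2
Var(M) = (0 + 4)^2/12 = 1.3333333
E[M²] = 1.3333333 + (-2)² = 1.3333333 + 4 = 5.3333333

5.3333333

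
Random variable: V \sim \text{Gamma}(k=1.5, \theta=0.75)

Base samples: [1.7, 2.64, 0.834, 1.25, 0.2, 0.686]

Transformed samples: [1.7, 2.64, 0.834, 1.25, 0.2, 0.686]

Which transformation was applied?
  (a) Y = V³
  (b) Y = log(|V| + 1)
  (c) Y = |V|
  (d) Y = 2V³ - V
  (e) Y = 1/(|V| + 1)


Checking option (c) Y = |V|:
  V = 1.7 -> Y = 1.7 ✓
  V = 2.64 -> Y = 2.64 ✓
  V = 0.834 -> Y = 0.834 ✓
All samples match this transformation.

(c) |V|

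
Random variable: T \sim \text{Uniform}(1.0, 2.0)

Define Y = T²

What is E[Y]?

Using E[X²] = Var(X) + (E[X])²:
E[T] = 1.5
Var(T) = (2 - 1)^2/12 = 0.083333333
E[T²] = 0.083333333 + 1.5² = 0.083333333 + 2.25 = 2.3333333

2.3333333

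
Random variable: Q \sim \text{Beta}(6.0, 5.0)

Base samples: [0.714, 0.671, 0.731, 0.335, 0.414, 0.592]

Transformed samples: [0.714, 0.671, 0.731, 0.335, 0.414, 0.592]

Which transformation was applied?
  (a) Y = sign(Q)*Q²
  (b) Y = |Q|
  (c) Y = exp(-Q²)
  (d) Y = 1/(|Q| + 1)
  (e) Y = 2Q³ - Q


Checking option (b) Y = |Q|:
  Q = 0.714 -> Y = 0.714 ✓
  Q = 0.671 -> Y = 0.671 ✓
  Q = 0.731 -> Y = 0.731 ✓
All samples match this transformation.

(b) |Q|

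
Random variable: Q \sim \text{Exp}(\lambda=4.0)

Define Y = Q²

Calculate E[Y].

E[Q²] = Var(Q) + (E[Q])² = 0.0625 + 0.0625 = 0.125

0.125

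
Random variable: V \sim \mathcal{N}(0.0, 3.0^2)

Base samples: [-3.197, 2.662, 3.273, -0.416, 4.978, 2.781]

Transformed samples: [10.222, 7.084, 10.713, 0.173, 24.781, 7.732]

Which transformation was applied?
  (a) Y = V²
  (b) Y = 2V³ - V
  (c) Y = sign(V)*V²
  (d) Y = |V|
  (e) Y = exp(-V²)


Checking option (a) Y = V²:
  V = -3.197 -> Y = 10.222 ✓
  V = 2.662 -> Y = 7.084 ✓
  V = 3.273 -> Y = 10.713 ✓
All samples match this transformation.

(a) V²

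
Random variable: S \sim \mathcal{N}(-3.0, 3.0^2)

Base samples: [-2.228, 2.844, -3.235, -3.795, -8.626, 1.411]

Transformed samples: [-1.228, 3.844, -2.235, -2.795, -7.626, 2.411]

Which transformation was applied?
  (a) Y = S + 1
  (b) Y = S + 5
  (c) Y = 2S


Checking option (a) Y = S + 1:
  S = -2.228 -> Y = -1.228 ✓
  S = 2.844 -> Y = 3.844 ✓
  S = -3.235 -> Y = -2.235 ✓
All samples match this transformation.

(a) S + 1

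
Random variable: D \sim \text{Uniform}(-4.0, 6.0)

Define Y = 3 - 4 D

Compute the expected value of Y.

For Y = -4D + 3:
E[Y] = -4 * E[D] + 3
E[D] = (-4 + 6)/2 = 1
E[Y] = -4 * 1 + 3 = -1

-1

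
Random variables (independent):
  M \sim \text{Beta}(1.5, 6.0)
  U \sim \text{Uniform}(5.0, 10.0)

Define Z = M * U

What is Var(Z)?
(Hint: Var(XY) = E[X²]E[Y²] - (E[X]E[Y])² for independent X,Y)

Var(XY) = E[X²]E[Y²] - (E[X]E[Y])²
E[M] = 0.2, Var(M) = 0.018823529
E[U] = 7.5, Var(U) = 2.0833333
E[M²] = 0.018823529 + 0.2² = 0.058823529
E[U²] = 2.0833333 + 7.5² = 58.333333
Var(Z) = 0.058823529*58.333333 - (0.2*7.5)²
= 3.4313725 - 2.25 = 1.1813725

1.1813725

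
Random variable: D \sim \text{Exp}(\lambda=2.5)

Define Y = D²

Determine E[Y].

Using E[X²] = Var(X) + (E[X])²:
E[D] = 0.4
Var(D) = 1/2.5^2 = 0.16
E[D²] = 0.16 + 0.4² = 0.16 + 0.16 = 0.32

0.32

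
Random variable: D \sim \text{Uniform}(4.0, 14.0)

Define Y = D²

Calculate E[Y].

E[D²] = Var(D) + (E[D])² = 8.3333333 + 81 = 89.333333

89.333333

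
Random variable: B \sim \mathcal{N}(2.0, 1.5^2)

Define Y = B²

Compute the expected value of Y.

E[B²] = Var(B) + (E[B])² = 2.25 + 4 = 6.25

6.25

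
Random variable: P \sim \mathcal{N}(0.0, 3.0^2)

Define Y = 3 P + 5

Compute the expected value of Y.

For Y = 3P + 5:
E[Y] = 3 * E[P] + 5
E[P] = 0.0 = 0
E[Y] = 3 * 0 + 5 = 5

5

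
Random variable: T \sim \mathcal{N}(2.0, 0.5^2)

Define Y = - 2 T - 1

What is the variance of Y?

For Y = aT + b: Var(Y) = a² * Var(T)
Var(T) = 0.5^2 = 0.25
Var(Y) = (-2)² * 0.25 = 4 * 0.25 = 1

1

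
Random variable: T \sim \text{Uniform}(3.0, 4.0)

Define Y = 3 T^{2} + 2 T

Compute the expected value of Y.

E[Y] = 3*E[T²] + 2*E[T]
E[T] = 3.5
E[T²] = Var(T) + (E[T])² = 0.083333333 + 12.25 = 12.333333
E[Y] = 3*12.333333 + 2*3.5 = 44

44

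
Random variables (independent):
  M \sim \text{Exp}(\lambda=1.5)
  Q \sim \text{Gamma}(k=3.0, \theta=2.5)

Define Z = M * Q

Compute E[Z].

For independent RVs: E[XY] = E[X]*E[Y]
E[M] = 0.66666667
E[Q] = 7.5
E[Z] = 0.66666667 * 7.5 = 5

5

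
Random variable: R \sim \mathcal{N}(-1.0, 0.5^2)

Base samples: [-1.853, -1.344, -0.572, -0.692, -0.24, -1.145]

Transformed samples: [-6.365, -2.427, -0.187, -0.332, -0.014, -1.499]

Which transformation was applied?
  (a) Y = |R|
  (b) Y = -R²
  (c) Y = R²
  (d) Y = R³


Checking option (d) Y = R³:
  R = -1.853 -> Y = -6.365 ✓
  R = -1.344 -> Y = -2.427 ✓
  R = -0.572 -> Y = -0.187 ✓
All samples match this transformation.

(d) R³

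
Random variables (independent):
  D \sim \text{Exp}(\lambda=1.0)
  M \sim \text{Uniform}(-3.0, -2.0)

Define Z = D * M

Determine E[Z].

For independent RVs: E[XY] = E[X]*E[Y]
E[D] = 1
E[M] = -2.5
E[Z] = 1 * (-2.5) = -2.5

-2.5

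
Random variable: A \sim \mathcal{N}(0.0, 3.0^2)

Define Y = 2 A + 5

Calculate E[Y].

For Y = 2A + 5:
E[Y] = 2 * E[A] + 5
E[A] = 0.0 = 0
E[Y] = 2 * 0 + 5 = 5

5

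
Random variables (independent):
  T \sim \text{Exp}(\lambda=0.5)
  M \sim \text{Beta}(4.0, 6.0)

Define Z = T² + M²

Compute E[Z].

E[Z] = E[T²] + E[M²]
E[T²] = Var(T) + E[T]² = 4 + 4 = 8
E[M²] = Var(M) + E[M]² = 0.021818182 + 0.16 = 0.18181818
E[Z] = 8 + 0.18181818 = 8.1818182

8.1818182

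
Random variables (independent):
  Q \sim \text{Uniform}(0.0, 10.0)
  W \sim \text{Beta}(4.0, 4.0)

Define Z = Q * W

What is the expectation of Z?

For independent RVs: E[XY] = E[X]*E[Y]
E[Q] = 5
E[W] = 0.5
E[Z] = 5 * 0.5 = 2.5

2.5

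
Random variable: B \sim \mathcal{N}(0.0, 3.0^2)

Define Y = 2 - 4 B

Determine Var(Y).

For Y = aB + b: Var(Y) = a² * Var(B)
Var(B) = 3.0^2 = 9
Var(Y) = (-4)² * 9 = 16 * 9 = 144

144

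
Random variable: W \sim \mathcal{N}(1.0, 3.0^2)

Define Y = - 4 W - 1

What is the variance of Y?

For Y = aW + b: Var(Y) = a² * Var(W)
Var(W) = 3.0^2 = 9
Var(Y) = (-4)² * 9 = 16 * 9 = 144

144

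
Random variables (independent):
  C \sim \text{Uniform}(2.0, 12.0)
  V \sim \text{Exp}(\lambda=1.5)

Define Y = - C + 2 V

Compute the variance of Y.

For independent RVs: Var(aX + bY) = a²Var(X) + b²Var(Y)
Var(C) = 8.3333333
Var(V) = 0.44444444
Var(Y) = (-1)²*8.3333333 + 2²*0.44444444
= 1*8.3333333 + 4*0.44444444 = 10.111111

10.111111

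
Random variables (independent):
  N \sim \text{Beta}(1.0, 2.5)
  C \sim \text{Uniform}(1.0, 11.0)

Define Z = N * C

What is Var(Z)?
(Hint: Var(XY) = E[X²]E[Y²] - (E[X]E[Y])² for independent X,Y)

Var(XY) = E[X²]E[Y²] - (E[X]E[Y])²
E[N] = 0.28571429, Var(N) = 0.045351474
E[C] = 6, Var(C) = 8.3333333
E[N²] = 0.045351474 + 0.28571429² = 0.12698413
E[C²] = 8.3333333 + 6² = 44.333333
Var(Z) = 0.12698413*44.333333 - (0.28571429*6)²
= 5.6296296 - 2.9387755 = 2.6908541

2.6908541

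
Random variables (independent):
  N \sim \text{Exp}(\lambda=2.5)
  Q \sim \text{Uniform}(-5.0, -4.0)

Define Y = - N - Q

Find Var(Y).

For independent RVs: Var(aX + bY) = a²Var(X) + b²Var(Y)
Var(N) = 0.16
Var(Q) = 0.083333333
Var(Y) = (-1)²*0.16 + (-1)²*0.083333333
= 1*0.16 + 1*0.083333333 = 0.24333333

0.24333333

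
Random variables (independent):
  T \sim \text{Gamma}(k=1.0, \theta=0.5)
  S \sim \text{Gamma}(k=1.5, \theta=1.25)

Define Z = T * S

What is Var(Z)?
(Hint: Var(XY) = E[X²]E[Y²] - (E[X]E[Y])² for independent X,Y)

Var(XY) = E[X²]E[Y²] - (E[X]E[Y])²
E[T] = 0.5, Var(T) = 0.25
E[S] = 1.875, Var(S) = 2.34375
E[T²] = 0.25 + 0.5² = 0.5
E[S²] = 2.34375 + 1.875² = 5.859375
Var(Z) = 0.5*5.859375 - (0.5*1.875)²
= 2.9296875 - 0.87890625 = 2.0507812

2.0507812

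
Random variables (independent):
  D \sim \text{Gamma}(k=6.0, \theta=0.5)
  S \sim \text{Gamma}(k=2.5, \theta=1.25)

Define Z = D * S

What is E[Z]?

For independent RVs: E[XY] = E[X]*E[Y]
E[D] = 3
E[S] = 3.125
E[Z] = 3 * 3.125 = 9.375

9.375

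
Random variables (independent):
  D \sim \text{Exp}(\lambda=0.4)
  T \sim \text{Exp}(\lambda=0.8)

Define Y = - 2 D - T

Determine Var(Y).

For independent RVs: Var(aX + bY) = a²Var(X) + b²Var(Y)
Var(D) = 6.25
Var(T) = 1.5625
Var(Y) = (-2)²*6.25 + (-1)²*1.5625
= 4*6.25 + 1*1.5625 = 26.5625

26.5625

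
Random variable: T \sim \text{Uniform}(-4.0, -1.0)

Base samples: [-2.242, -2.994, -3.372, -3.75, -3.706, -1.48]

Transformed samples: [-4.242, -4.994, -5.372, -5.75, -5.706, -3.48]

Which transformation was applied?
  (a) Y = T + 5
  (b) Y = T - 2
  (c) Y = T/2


Checking option (b) Y = T - 2:
  T = -2.242 -> Y = -4.242 ✓
  T = -2.994 -> Y = -4.994 ✓
  T = -3.372 -> Y = -5.372 ✓
All samples match this transformation.

(b) T - 2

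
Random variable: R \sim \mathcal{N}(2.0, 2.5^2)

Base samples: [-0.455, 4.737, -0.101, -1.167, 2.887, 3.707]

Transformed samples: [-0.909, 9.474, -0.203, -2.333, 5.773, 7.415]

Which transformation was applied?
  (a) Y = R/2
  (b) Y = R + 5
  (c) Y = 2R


Checking option (c) Y = 2R:
  R = -0.455 -> Y = -0.909 ✓
  R = 4.737 -> Y = 9.474 ✓
  R = -0.101 -> Y = -0.203 ✓
All samples match this transformation.

(c) 2R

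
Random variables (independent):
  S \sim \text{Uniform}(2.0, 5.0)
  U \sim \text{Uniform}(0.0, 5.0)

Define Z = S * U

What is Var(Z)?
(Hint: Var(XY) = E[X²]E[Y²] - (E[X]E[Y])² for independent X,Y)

Var(XY) = E[X²]E[Y²] - (E[X]E[Y])²
E[S] = 3.5, Var(S) = 0.75
E[U] = 2.5, Var(U) = 2.0833333
E[S²] = 0.75 + 3.5² = 13
E[U²] = 2.0833333 + 2.5² = 8.3333333
Var(Z) = 13*8.3333333 - (3.5*2.5)²
= 108.33333 - 76.5625 = 31.770833

31.770833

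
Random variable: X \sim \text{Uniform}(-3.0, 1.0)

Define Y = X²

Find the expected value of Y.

E[X²] = Var(X) + (E[X])² = 1.3333333 + 1 = 2.3333333

2.3333333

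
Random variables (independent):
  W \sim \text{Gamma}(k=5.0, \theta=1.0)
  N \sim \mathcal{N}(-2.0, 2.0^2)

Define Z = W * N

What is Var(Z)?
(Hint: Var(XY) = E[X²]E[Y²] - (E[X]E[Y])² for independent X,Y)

Var(XY) = E[X²]E[Y²] - (E[X]E[Y])²
E[W] = 5, Var(W) = 5
E[N] = -2, Var(N) = 4
E[W²] = 5 + 5² = 30
E[N²] = 4 + (-2)² = 8
Var(Z) = 30*8 - (5*(-2))²
= 240 - 100 = 140

140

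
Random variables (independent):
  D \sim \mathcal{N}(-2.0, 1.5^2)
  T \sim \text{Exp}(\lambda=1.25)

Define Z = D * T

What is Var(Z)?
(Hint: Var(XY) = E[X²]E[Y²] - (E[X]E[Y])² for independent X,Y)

Var(XY) = E[X²]E[Y²] - (E[X]E[Y])²
E[D] = -2, Var(D) = 2.25
E[T] = 0.8, Var(T) = 0.64
E[D²] = 2.25 + (-2)² = 6.25
E[T²] = 0.64 + 0.8² = 1.28
Var(Z) = 6.25*1.28 - (-2*0.8)²
= 8 - 2.56 = 5.44

5.44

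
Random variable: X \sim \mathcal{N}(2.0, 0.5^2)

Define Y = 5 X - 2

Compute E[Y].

For Y = 5X - 2:
E[Y] = 5 * E[X] - 2
E[X] = 2.0 = 2
E[Y] = 5 * 2 - 2 = 8

8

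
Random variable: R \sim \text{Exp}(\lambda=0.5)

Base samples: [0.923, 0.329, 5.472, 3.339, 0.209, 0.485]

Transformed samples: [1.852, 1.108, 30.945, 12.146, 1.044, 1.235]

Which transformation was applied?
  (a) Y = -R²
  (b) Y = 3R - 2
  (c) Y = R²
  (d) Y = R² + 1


Checking option (d) Y = R² + 1:
  R = 0.923 -> Y = 1.852 ✓
  R = 0.329 -> Y = 1.108 ✓
  R = 5.472 -> Y = 30.945 ✓
All samples match this transformation.

(d) R² + 1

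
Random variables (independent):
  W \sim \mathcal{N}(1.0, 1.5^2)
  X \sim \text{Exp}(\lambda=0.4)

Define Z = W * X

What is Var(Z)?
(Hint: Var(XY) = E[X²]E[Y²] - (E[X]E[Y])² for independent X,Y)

Var(XY) = E[X²]E[Y²] - (E[X]E[Y])²
E[W] = 1, Var(W) = 2.25
E[X] = 2.5, Var(X) = 6.25
E[W²] = 2.25 + 1² = 3.25
E[X²] = 6.25 + 2.5² = 12.5
Var(Z) = 3.25*12.5 - (1*2.5)²
= 40.625 - 6.25 = 34.375

34.375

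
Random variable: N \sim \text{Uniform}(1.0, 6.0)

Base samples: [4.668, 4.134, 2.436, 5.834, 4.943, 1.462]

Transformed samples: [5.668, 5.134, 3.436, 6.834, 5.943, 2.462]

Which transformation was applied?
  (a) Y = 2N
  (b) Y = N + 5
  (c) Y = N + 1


Checking option (c) Y = N + 1:
  N = 4.668 -> Y = 5.668 ✓
  N = 4.134 -> Y = 5.134 ✓
  N = 2.436 -> Y = 3.436 ✓
All samples match this transformation.

(c) N + 1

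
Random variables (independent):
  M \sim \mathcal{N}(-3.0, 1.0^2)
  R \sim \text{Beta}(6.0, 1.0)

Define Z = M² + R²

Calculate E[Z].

E[Z] = E[M²] + E[R²]
E[M²] = Var(M) + E[M]² = 1 + 9 = 10
E[R²] = Var(R) + E[R]² = 0.015306122 + 0.73469388 = 0.75
E[Z] = 10 + 0.75 = 10.75

10.75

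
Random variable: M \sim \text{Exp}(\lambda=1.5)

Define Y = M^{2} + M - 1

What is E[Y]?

E[Y] = 1*E[M²] + 1*E[M] - 1
E[M] = 0.66666667
E[M²] = Var(M) + (E[M])² = 0.44444444 + 0.44444444 = 0.88888889
E[Y] = 1*0.88888889 + 1*0.66666667 - 1 = 0.55555556

0.55555556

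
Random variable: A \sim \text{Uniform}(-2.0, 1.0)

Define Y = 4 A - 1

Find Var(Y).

For Y = aA + b: Var(Y) = a² * Var(A)
Var(A) = (1 + 2)^2/12 = 0.75
Var(Y) = 4² * 0.75 = 16 * 0.75 = 12

12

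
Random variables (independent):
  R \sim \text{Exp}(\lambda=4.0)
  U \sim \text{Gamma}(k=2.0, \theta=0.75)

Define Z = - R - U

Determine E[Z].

E[Z] = -1*E[R] - 1*E[U]
E[R] = 0.25
E[U] = 1.5
E[Z] = -1*0.25 - 1*1.5 = -1.75

-1.75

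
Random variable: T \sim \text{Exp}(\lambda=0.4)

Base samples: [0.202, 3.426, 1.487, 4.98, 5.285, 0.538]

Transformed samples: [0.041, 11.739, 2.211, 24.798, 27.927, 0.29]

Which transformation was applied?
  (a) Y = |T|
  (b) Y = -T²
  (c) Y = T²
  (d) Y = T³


Checking option (c) Y = T²:
  T = 0.202 -> Y = 0.041 ✓
  T = 3.426 -> Y = 11.739 ✓
  T = 1.487 -> Y = 2.211 ✓
All samples match this transformation.

(c) T²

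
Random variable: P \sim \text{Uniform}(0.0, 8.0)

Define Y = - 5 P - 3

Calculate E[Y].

For Y = -5P - 3:
E[Y] = -5 * E[P] - 3
E[P] = (0 + 8)/2 = 4
E[Y] = -5 * 4 - 3 = -23

-23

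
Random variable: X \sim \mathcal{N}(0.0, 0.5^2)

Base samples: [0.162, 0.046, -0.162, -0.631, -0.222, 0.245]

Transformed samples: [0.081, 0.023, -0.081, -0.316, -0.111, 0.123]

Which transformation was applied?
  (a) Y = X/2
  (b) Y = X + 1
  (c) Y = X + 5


Checking option (a) Y = X/2:
  X = 0.162 -> Y = 0.081 ✓
  X = 0.046 -> Y = 0.023 ✓
  X = -0.162 -> Y = -0.081 ✓
All samples match this transformation.

(a) X/2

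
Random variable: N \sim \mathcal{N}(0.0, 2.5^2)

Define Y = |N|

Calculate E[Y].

For X ~ N(0, 2.5²), E[|X|] = sigma * sqrt(2/pi)
= 2.5 * sqrt(2/pi) = 1.9947114

1.9947114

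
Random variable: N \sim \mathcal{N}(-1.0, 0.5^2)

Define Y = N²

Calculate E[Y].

Using E[X²] = Var(X) + (E[X])²:
E[N] = -1
Var(N) = 0.5^2 = 0.25
E[N²] = 0.25 + (-1)² = 0.25 + 1 = 1.25

1.25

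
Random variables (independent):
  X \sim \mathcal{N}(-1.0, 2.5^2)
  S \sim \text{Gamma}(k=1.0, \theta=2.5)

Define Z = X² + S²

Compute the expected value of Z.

E[Z] = E[X²] + E[S²]
E[X²] = Var(X) + E[X]² = 6.25 + 1 = 7.25
E[S²] = Var(S) + E[S]² = 6.25 + 6.25 = 12.5
E[Z] = 7.25 + 12.5 = 19.75

19.75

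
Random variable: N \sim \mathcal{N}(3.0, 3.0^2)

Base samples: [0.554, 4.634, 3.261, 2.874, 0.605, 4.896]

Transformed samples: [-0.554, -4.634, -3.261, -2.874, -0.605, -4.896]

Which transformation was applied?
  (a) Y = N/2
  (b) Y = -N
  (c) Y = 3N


Checking option (b) Y = -N:
  N = 0.554 -> Y = -0.554 ✓
  N = 4.634 -> Y = -4.634 ✓
  N = 3.261 -> Y = -3.261 ✓
All samples match this transformation.

(b) -N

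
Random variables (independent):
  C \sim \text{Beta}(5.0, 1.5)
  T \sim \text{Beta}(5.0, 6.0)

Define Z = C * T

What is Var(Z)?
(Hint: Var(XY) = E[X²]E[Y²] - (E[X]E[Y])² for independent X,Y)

Var(XY) = E[X²]E[Y²] - (E[X]E[Y])²
E[C] = 0.76923077, Var(C) = 0.023668639
E[T] = 0.45454545, Var(T) = 0.020661157
E[C²] = 0.023668639 + 0.76923077² = 0.61538462
E[T²] = 0.020661157 + 0.45454545² = 0.22727273
Var(Z) = 0.61538462*0.22727273 - (0.76923077*0.45454545)²
= 0.13986014 - 0.12225537 = 0.017604773

0.017604773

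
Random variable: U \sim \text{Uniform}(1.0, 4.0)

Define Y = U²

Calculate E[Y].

Using E[X²] = Var(X) + (E[X])²:
E[U] = 2.5
Var(U) = (4 - 1)^2/12 = 0.75
E[U²] = 0.75 + 2.5² = 0.75 + 6.25 = 7

7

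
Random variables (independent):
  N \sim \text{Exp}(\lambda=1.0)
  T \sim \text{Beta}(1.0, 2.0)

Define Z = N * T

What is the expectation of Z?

For independent RVs: E[XY] = E[X]*E[Y]
E[N] = 1
E[T] = 0.33333333
E[Z] = 1 * 0.33333333 = 0.33333333

0.33333333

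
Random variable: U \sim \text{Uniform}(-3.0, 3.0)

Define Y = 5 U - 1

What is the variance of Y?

For Y = aU + b: Var(Y) = a² * Var(U)
Var(U) = (3 + 3)^2/12 = 3
Var(Y) = 5² * 3 = 25 * 3 = 75

75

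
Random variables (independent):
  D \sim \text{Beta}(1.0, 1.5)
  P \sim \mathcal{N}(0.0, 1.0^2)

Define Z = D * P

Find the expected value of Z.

For independent RVs: E[XY] = E[X]*E[Y]
E[D] = 0.4
E[P] = 0
E[Z] = 0.4 * 0 = 0

0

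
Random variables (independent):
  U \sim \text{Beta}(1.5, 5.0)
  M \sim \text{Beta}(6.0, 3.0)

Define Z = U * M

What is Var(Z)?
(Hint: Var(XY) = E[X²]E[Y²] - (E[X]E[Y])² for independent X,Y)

Var(XY) = E[X²]E[Y²] - (E[X]E[Y])²
E[U] = 0.23076923, Var(U) = 0.023668639
E[M] = 0.66666667, Var(M) = 0.022222222
E[U²] = 0.023668639 + 0.23076923² = 0.076923077
E[M²] = 0.022222222 + 0.66666667² = 0.46666667
Var(Z) = 0.076923077*0.46666667 - (0.23076923*0.66666667)²
= 0.035897436 - 0.023668639 = 0.012228797

0.012228797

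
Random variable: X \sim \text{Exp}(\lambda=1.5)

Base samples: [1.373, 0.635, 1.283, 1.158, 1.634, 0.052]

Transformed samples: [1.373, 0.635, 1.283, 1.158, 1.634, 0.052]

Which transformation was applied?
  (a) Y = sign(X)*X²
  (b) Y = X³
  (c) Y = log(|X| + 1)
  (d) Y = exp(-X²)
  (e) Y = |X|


Checking option (e) Y = |X|:
  X = 1.373 -> Y = 1.373 ✓
  X = 0.635 -> Y = 0.635 ✓
  X = 1.283 -> Y = 1.283 ✓
All samples match this transformation.

(e) |X|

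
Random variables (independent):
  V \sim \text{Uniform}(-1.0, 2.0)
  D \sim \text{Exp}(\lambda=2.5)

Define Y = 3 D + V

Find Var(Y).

For independent RVs: Var(aX + bY) = a²Var(X) + b²Var(Y)
Var(V) = 0.75
Var(D) = 0.16
Var(Y) = 1²*0.75 + 3²*0.16
= 1*0.75 + 9*0.16 = 2.19

2.19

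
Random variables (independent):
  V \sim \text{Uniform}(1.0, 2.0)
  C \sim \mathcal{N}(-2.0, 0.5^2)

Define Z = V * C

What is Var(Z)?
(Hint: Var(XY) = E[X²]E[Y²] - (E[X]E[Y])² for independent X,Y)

Var(XY) = E[X²]E[Y²] - (E[X]E[Y])²
E[V] = 1.5, Var(V) = 0.083333333
E[C] = -2, Var(C) = 0.25
E[V²] = 0.083333333 + 1.5² = 2.3333333
E[C²] = 0.25 + (-2)² = 4.25
Var(Z) = 2.3333333*4.25 - (1.5*(-2))²
= 9.9166667 - 9 = 0.91666667

0.91666667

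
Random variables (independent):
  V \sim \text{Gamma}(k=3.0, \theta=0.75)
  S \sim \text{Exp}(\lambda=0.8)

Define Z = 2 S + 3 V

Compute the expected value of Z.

E[Z] = 3*E[V] + 2*E[S]
E[V] = 2.25
E[S] = 1.25
E[Z] = 3*2.25 + 2*1.25 = 9.25

9.25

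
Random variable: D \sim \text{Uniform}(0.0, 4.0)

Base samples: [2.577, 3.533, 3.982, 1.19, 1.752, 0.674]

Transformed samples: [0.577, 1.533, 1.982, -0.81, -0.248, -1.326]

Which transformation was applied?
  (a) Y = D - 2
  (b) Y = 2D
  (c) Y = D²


Checking option (a) Y = D - 2:
  D = 2.577 -> Y = 0.577 ✓
  D = 3.533 -> Y = 1.533 ✓
  D = 3.982 -> Y = 1.982 ✓
All samples match this transformation.

(a) D - 2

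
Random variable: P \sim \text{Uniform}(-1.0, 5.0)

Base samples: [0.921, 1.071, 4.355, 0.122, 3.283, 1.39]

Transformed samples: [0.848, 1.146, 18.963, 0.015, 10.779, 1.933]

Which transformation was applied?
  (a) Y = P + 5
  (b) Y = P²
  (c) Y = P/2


Checking option (b) Y = P²:
  P = 0.921 -> Y = 0.848 ✓
  P = 1.071 -> Y = 1.146 ✓
  P = 4.355 -> Y = 18.963 ✓
All samples match this transformation.

(b) P²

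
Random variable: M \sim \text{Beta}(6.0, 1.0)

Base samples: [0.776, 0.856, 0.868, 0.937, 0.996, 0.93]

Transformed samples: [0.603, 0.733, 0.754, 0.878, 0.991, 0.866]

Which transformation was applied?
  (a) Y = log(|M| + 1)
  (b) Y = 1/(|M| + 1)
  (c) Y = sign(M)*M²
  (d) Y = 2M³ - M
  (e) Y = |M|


Checking option (c) Y = sign(M)*M²:
  M = 0.776 -> Y = 0.603 ✓
  M = 0.856 -> Y = 0.733 ✓
  M = 0.868 -> Y = 0.754 ✓
All samples match this transformation.

(c) sign(M)*M²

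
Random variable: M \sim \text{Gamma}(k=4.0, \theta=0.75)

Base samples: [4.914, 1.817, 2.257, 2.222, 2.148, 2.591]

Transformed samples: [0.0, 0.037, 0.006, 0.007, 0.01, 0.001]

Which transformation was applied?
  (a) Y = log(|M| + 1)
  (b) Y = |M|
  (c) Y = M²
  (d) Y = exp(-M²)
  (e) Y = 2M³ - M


Checking option (d) Y = exp(-M²):
  M = 4.914 -> Y = 0.0 ✓
  M = 1.817 -> Y = 0.037 ✓
  M = 2.257 -> Y = 0.006 ✓
All samples match this transformation.

(d) exp(-M²)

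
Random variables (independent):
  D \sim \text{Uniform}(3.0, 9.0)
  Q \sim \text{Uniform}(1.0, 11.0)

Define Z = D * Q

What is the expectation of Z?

For independent RVs: E[XY] = E[X]*E[Y]
E[D] = 6
E[Q] = 6
E[Z] = 6 * 6 = 36

36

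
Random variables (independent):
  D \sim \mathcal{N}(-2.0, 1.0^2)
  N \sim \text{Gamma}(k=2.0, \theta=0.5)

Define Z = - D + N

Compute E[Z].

E[Z] = -1*E[D] + 1*E[N]
E[D] = -2
E[N] = 1
E[Z] = -1*(-2) + 1*1 = 3

3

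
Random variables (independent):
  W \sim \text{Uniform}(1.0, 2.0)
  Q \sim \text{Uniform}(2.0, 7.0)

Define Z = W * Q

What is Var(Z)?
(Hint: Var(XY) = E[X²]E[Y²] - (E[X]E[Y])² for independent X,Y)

Var(XY) = E[X²]E[Y²] - (E[X]E[Y])²
E[W] = 1.5, Var(W) = 0.083333333
E[Q] = 4.5, Var(Q) = 2.0833333
E[W²] = 0.083333333 + 1.5² = 2.3333333
E[Q²] = 2.0833333 + 4.5² = 22.333333
Var(Z) = 2.3333333*22.333333 - (1.5*4.5)²
= 52.111111 - 45.5625 = 6.5486111

6.5486111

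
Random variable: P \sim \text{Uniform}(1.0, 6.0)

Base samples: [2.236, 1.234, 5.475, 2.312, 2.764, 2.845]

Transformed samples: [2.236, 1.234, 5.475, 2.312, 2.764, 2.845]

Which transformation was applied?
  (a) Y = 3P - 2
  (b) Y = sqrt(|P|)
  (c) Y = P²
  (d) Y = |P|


Checking option (d) Y = |P|:
  P = 2.236 -> Y = 2.236 ✓
  P = 1.234 -> Y = 1.234 ✓
  P = 5.475 -> Y = 5.475 ✓
All samples match this transformation.

(d) |P|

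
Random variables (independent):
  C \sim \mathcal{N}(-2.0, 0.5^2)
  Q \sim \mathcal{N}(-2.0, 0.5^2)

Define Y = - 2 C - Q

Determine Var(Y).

For independent RVs: Var(aX + bY) = a²Var(X) + b²Var(Y)
Var(C) = 0.25
Var(Q) = 0.25
Var(Y) = (-2)²*0.25 + (-1)²*0.25
= 4*0.25 + 1*0.25 = 1.25

1.25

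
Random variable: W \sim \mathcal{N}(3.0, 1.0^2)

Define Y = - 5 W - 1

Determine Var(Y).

For Y = aW + b: Var(Y) = a² * Var(W)
Var(W) = 1.0^2 = 1
Var(Y) = (-5)² * 1 = 25 * 1 = 25

25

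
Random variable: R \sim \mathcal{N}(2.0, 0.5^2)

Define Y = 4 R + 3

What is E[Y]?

For Y = 4R + 3:
E[Y] = 4 * E[R] + 3
E[R] = 2.0 = 2
E[Y] = 4 * 2 + 3 = 11

11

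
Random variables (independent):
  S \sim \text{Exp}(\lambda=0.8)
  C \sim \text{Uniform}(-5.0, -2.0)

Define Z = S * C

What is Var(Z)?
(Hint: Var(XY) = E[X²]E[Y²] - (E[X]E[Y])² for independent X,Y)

Var(XY) = E[X²]E[Y²] - (E[X]E[Y])²
E[S] = 1.25, Var(S) = 1.5625
E[C] = -3.5, Var(C) = 0.75
E[S²] = 1.5625 + 1.25² = 3.125
E[C²] = 0.75 + (-3.5)² = 13
Var(Z) = 3.125*13 - (1.25*(-3.5))²
= 40.625 - 19.140625 = 21.484375

21.484375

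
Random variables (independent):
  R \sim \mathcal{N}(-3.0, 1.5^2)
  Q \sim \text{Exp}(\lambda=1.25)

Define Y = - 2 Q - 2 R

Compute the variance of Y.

For independent RVs: Var(aX + bY) = a²Var(X) + b²Var(Y)
Var(R) = 2.25
Var(Q) = 0.64
Var(Y) = (-2)²*2.25 + (-2)²*0.64
= 4*2.25 + 4*0.64 = 11.56

11.56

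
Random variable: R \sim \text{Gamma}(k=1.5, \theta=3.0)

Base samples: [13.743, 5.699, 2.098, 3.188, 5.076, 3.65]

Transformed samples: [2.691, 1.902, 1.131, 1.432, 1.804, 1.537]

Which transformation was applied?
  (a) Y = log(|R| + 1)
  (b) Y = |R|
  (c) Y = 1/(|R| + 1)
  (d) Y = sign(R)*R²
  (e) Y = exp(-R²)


Checking option (a) Y = log(|R| + 1):
  R = 13.743 -> Y = 2.691 ✓
  R = 5.699 -> Y = 1.902 ✓
  R = 2.098 -> Y = 1.131 ✓
All samples match this transformation.

(a) log(|R| + 1)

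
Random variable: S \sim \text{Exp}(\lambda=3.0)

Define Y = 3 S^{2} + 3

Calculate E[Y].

E[Y] = 3*E[S²] + 3
E[S] = 0.33333333
E[S²] = Var(S) + (E[S])² = 0.11111111 + 0.11111111 = 0.22222222
E[Y] = 3*0.22222222 + 3 = 3.6666667

3.6666667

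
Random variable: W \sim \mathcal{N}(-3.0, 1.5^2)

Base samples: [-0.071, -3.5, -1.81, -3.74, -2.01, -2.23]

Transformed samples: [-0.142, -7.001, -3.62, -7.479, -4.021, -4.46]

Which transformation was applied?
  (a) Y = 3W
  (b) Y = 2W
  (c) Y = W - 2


Checking option (b) Y = 2W:
  W = -0.071 -> Y = -0.142 ✓
  W = -3.5 -> Y = -7.001 ✓
  W = -1.81 -> Y = -3.62 ✓
All samples match this transformation.

(b) 2W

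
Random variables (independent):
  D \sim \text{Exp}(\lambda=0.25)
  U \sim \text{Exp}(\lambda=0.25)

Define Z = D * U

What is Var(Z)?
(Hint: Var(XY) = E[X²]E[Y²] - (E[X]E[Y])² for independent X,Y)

Var(XY) = E[X²]E[Y²] - (E[X]E[Y])²
E[D] = 4, Var(D) = 16
E[U] = 4, Var(U) = 16
E[D²] = 16 + 4² = 32
E[U²] = 16 + 4² = 32
Var(Z) = 32*32 - (4*4)²
= 1024 - 256 = 768

768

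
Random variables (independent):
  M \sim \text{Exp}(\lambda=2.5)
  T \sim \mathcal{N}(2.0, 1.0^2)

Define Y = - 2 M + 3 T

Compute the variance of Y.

For independent RVs: Var(aX + bY) = a²Var(X) + b²Var(Y)
Var(M) = 0.16
Var(T) = 1
Var(Y) = (-2)²*0.16 + 3²*1
= 4*0.16 + 9*1 = 9.64

9.64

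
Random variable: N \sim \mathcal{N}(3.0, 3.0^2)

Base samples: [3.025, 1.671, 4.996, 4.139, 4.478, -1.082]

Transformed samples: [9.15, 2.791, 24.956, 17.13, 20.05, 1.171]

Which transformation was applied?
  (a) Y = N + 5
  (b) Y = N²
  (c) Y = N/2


Checking option (b) Y = N²:
  N = 3.025 -> Y = 9.15 ✓
  N = 1.671 -> Y = 2.791 ✓
  N = 4.996 -> Y = 24.956 ✓
All samples match this transformation.

(b) N²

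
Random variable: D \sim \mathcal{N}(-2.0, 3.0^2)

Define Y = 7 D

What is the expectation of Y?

For Y = 7D:
E[Y] = 7 * E[D]
E[D] = -2.0 = -2
E[Y] = 7 * (-2) = -14

-14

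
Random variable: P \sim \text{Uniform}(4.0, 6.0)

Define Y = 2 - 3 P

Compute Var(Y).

For Y = aP + b: Var(Y) = a² * Var(P)
Var(P) = (6 - 4)^2/12 = 0.33333333
Var(Y) = (-3)² * 0.33333333 = 9 * 0.33333333 = 3

3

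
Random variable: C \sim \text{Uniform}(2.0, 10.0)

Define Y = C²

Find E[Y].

Using E[X²] = Var(X) + (E[X])²:
E[C] = 6
Var(C) = (10 - 2)^2/12 = 5.3333333
E[C²] = 5.3333333 + 6² = 5.3333333 + 36 = 41.333333

41.333333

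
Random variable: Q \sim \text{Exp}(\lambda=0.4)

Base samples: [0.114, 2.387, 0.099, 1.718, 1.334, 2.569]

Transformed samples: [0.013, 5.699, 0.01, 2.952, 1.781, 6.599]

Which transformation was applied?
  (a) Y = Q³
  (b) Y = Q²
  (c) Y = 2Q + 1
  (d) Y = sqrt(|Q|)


Checking option (b) Y = Q²:
  Q = 0.114 -> Y = 0.013 ✓
  Q = 2.387 -> Y = 5.699 ✓
  Q = 0.099 -> Y = 0.01 ✓
All samples match this transformation.

(b) Q²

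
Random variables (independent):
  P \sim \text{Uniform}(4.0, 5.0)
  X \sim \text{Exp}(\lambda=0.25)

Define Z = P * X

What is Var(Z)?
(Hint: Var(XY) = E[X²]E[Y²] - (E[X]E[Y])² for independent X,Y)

Var(XY) = E[X²]E[Y²] - (E[X]E[Y])²
E[P] = 4.5, Var(P) = 0.083333333
E[X] = 4, Var(X) = 16
E[P²] = 0.083333333 + 4.5² = 20.333333
E[X²] = 16 + 4² = 32
Var(Z) = 20.333333*32 - (4.5*4)²
= 650.66667 - 324 = 326.66667

326.66667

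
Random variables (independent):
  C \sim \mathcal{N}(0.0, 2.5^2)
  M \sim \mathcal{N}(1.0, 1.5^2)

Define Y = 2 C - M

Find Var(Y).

For independent RVs: Var(aX + bY) = a²Var(X) + b²Var(Y)
Var(C) = 6.25
Var(M) = 2.25
Var(Y) = 2²*6.25 + (-1)²*2.25
= 4*6.25 + 1*2.25 = 27.25

27.25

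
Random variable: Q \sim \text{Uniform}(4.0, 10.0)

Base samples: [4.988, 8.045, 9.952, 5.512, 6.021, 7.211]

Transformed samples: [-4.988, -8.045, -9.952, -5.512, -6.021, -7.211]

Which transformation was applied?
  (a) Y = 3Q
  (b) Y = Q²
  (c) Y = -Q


Checking option (c) Y = -Q:
  Q = 4.988 -> Y = -4.988 ✓
  Q = 8.045 -> Y = -8.045 ✓
  Q = 9.952 -> Y = -9.952 ✓
All samples match this transformation.

(c) -Q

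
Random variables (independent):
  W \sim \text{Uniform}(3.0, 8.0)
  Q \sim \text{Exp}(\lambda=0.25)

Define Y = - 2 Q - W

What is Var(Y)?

For independent RVs: Var(aX + bY) = a²Var(X) + b²Var(Y)
Var(W) = 2.0833333
Var(Q) = 16
Var(Y) = (-1)²*2.0833333 + (-2)²*16
= 1*2.0833333 + 4*16 = 66.083333

66.083333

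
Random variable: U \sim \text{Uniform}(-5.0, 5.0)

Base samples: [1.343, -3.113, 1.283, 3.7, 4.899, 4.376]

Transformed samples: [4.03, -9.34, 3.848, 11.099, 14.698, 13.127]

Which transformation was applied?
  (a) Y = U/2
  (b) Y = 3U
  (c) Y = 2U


Checking option (b) Y = 3U:
  U = 1.343 -> Y = 4.03 ✓
  U = -3.113 -> Y = -9.34 ✓
  U = 1.283 -> Y = 3.848 ✓
All samples match this transformation.

(b) 3U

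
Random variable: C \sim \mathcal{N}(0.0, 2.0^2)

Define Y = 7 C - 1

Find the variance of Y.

For Y = aC + b: Var(Y) = a² * Var(C)
Var(C) = 2.0^2 = 4
Var(Y) = 7² * 4 = 49 * 4 = 196

196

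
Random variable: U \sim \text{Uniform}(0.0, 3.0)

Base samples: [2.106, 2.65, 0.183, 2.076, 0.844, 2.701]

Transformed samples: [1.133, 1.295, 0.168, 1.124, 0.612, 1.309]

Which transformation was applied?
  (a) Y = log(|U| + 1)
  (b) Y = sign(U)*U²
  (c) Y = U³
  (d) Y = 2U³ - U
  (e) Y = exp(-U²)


Checking option (a) Y = log(|U| + 1):
  U = 2.106 -> Y = 1.133 ✓
  U = 2.65 -> Y = 1.295 ✓
  U = 0.183 -> Y = 0.168 ✓
All samples match this transformation.

(a) log(|U| + 1)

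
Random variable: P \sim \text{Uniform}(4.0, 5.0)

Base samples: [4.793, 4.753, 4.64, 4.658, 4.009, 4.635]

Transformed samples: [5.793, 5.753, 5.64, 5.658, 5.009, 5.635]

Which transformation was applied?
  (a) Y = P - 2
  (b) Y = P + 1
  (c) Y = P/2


Checking option (b) Y = P + 1:
  P = 4.793 -> Y = 5.793 ✓
  P = 4.753 -> Y = 5.753 ✓
  P = 4.64 -> Y = 5.64 ✓
All samples match this transformation.

(b) P + 1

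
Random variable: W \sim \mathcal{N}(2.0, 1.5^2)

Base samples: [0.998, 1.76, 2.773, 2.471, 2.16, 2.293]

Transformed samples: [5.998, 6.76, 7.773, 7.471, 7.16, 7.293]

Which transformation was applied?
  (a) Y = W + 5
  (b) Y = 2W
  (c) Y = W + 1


Checking option (a) Y = W + 5:
  W = 0.998 -> Y = 5.998 ✓
  W = 1.76 -> Y = 6.76 ✓
  W = 2.773 -> Y = 7.773 ✓
All samples match this transformation.

(a) W + 5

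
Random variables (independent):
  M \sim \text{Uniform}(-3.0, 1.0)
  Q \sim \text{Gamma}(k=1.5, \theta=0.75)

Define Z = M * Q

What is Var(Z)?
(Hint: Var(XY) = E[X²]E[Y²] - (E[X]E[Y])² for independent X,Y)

Var(XY) = E[X²]E[Y²] - (E[X]E[Y])²
E[M] = -1, Var(M) = 1.3333333
E[Q] = 1.125, Var(Q) = 0.84375
E[M²] = 1.3333333 + (-1)² = 2.3333333
E[Q²] = 0.84375 + 1.125² = 2.109375
Var(Z) = 2.3333333*2.109375 - (-1*1.125)²
= 4.921875 - 1.265625 = 3.65625

3.65625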